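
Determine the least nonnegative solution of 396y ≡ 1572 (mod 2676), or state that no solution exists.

31

gcd(2676, 396) = 12  (2676 = 6·396 + 300, 396 = 1·300 + 96, 300 = 3·96 + 12, 96 = 8·12).
12 divides 1572, so solutions exist.
Back-substituting, 396·(-27) + 2676·(4) = 12.
So 396·(-27) ≡ 12 (mod 2676); multiply by 131: y ≡ -3537 (mod 223).
Smallest nonnegative: y = -3537 mod 223 = 31.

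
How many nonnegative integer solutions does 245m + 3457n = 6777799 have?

gcd(3457, 245) = 1  (3457 = 14*245 + 27, 245 = 9*27 + 2, 27 = 13*2 + 1, 2 = 2*1).
Back-substituting, 245*(-1665) + 3457*(118) = 1.
Scale by 6777799: one solution is (-11285035335, 799780282). Reduce m mod 3457: (2379, 1792).
General: m = 2379 + 3457t, n = 1792 - 245t.
m ≥ 0 ⇒ t ≥ 0; n ≥ 0 ⇒ t ≤ 7. So t ∈ [0, 7]: 8 solutions.

8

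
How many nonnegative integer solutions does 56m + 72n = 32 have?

gcd(72, 56):
  72 = 1*56 + 16
  56 = 3*16 + 8
  16 = 2*8
so gcd(72, 56) = 8.
Back-substitute for Bézout coefficients:
  8 = 56 - 3*16
  ... = 56*(4) + 72*(-3)
Scale by 4: one solution is (16, -12). Reduce m mod 9: (7, -5).
General: m = 7 + 9t, n = -5 - 7t.
m ≥ 0 ⇒ t ≥ 0; n ≥ 0 ⇒ t ≤ -1. So t ∈ [0, -1]: 0 solutions.

0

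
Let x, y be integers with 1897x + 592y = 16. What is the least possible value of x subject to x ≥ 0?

416

gcd(1897, 592) = 1.
1 divides 16, so solutions exist.
By Bézout, 1897*(137) + 592*(-439) = 1.
Scale by 16/1 = 16: (x₀, y₀) = (2192, -7024).
General solution: x = 2192 + 592t, y = -7024 - 1897t for integer t.
x ≥ 0: smallest is 2192 mod 592 = 416 (at t = -3), with y = -1333.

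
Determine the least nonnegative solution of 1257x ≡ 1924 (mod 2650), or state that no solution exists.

gcd(2650, 1257) = 1.
1 divides 1924, so solutions exist.
By Bézout, 1257*(643) + 2650*(-305) = 1.
So 1257*(643) ≡ 1 (mod 2650); multiply by 1924: x ≡ 1237132 (mod 2650).
Smallest nonnegative: x = 1237132 mod 2650 = 2232.

2232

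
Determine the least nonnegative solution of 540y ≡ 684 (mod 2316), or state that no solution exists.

27

gcd(2316, 540):
  2316 = 4×540 + 156
  540 = 3×156 + 72
  156 = 2×72 + 12
  72 = 6×12
so gcd(2316, 540) = 12.
12 divides 684, so solutions exist.
Back-substitute for Bézout coefficients:
  12 = 156 - 2×72
  ... = 540×(-30) + 2316×(7)
So 540×(-30) ≡ 12 (mod 2316); multiply by 57: y ≡ -1710 (mod 193).
Smallest nonnegative: y = -1710 mod 193 = 27.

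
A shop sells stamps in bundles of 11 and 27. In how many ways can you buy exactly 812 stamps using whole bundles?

Need nonnegative integers with 11j + 27k = 812.
gcd(11, 27) = 1, and 11·(5) + 27·(-2) = 1.
So (j₀, k₀) = (4060, -1624); general j = 4060 + 27t, k = -1624 - 11t.
j ≥ 0 ⇒ t ≥ -150; k ≥ 0 ⇒ t ≤ -148. That's 3 values of t.

3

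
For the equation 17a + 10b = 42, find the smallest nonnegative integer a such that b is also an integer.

gcd(17, 10) = 1  (17 = 1×10 + 7, 10 = 1×7 + 3, 7 = 2×3 + 1, 3 = 3×1).
1 divides 42, so solutions exist.
Back-substituting, 17×(3) + 10×(-5) = 1.
Scale by 42/1 = 42: (a₀, b₀) = (126, -210).
General solution: a = 126 + 10t, b = -210 - 17t for integer t.
a ≥ 0: smallest is 126 mod 10 = 6 (at t = -12), with b = -6.

6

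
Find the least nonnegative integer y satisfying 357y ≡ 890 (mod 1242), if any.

no solution

gcd(1242, 357):
  1242 = 3·357 + 171
  357 = 2·171 + 15
  171 = 11·15 + 6
  15 = 2·6 + 3
  6 = 2·3
so gcd(1242, 357) = 3.
3 does not divide 890, so the congruence has no solution.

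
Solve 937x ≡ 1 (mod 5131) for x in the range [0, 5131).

gcd(5131, 937) = 1  (5131 = 5·937 + 446, 937 = 2·446 + 45, 446 = 9·45 + 41, 45 = 1·41 + 4, 41 = 10·4 + 1, 4 = 4·1).
Back-substituting, 937·(-1254) + 5131·(229) = 1.
So 937·-1254 ≡ 1 (mod 5131), and -1254 mod 5131 = 3877.

3877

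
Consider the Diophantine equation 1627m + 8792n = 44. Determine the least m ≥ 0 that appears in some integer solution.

gcd(8792, 1627) = 1.
1 divides 44, so solutions exist.
By Bézout, 1627*(-2837) + 8792*(525) = 1.
Scale by 44/1 = 44: (m₀, n₀) = (-124828, 23100).
General solution: m = -124828 + 8792t, n = 23100 - 1627t for integer t.
m ≥ 0: smallest is -124828 mod 8792 = 7052 (at t = 15), with n = -1305.

7052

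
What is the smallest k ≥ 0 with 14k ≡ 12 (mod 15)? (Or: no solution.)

gcd(15, 14):
  15 = 1·14 + 1
  14 = 14·1
so gcd(15, 14) = 1.
1 divides 12, so solutions exist.
Back-substitute for Bézout coefficients:
  1 = 15 - 1·14
  ... = 14·(-1) + 15·(1)
So 14·(-1) ≡ 1 (mod 15); multiply by 12: k ≡ -12 (mod 15).
Smallest nonnegative: k = -12 mod 15 = 3.

3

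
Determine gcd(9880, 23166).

26

gcd(23166, 9880):
  23166 = 2·9880 + 3406
  9880 = 2·3406 + 3068
  3406 = 1·3068 + 338
  3068 = 9·338 + 26
  338 = 13·26
so gcd(23166, 9880) = 26.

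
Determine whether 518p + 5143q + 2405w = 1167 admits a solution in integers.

gcd(5143, 518) = 37.
gcd(37, 2405) = 37.
37 does not divide 1167 (remainder 20), so no integer solutions.

no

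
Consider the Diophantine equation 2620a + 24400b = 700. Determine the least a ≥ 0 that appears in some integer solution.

885

gcd(24400, 2620):
  24400 = 9*2620 + 820
  2620 = 3*820 + 160
  820 = 5*160 + 20
  160 = 8*20
so gcd(24400, 2620) = 20.
20 divides 700, so solutions exist.
Back-substitute for Bézout coefficients:
  20 = 820 - 5*160
  ... = 2620*(-149) + 24400*(16)
Scale by 700/20 = 35: (a₀, b₀) = (-5215, 560).
General solution: a = -5215 + 1220t, b = 560 - 131t for integer t.
a ≥ 0: smallest is -5215 mod 1220 = 885 (at t = 5), with b = -95.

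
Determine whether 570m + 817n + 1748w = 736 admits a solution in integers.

gcd(817, 570) = 19  (817 = 1*570 + 247, 570 = 2*247 + 76, 247 = 3*76 + 19, 76 = 4*19).
gcd(19, 1748) = 19.
19 does not divide 736 (remainder 14), so no integer solutions.

no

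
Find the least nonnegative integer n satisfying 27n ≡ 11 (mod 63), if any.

gcd(63, 27):
  63 = 2*27 + 9
  27 = 3*9
so gcd(63, 27) = 9.
9 does not divide 11, so the congruence has no solution.

no solution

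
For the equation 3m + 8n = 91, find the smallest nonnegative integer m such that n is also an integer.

gcd(8, 3) = 1.
1 divides 91, so solutions exist.
By Bézout, 3*(3) + 8*(-1) = 1.
Scale by 91/1 = 91: (m₀, n₀) = (273, -91).
General solution: m = 273 + 8t, n = -91 - 3t for integer t.
m ≥ 0: smallest is 273 mod 8 = 1 (at t = -34), with n = 11.

1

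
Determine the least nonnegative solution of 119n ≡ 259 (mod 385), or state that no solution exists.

gcd(385, 119):
  385 = 3*119 + 28
  119 = 4*28 + 7
  28 = 4*7
so gcd(385, 119) = 7.
7 divides 259, so solutions exist.
Back-substitute for Bézout coefficients:
  7 = 119 - 4*28
  ... = 119*(13) + 385*(-4)
So 119*(13) ≡ 7 (mod 385); multiply by 37: n ≡ 481 (mod 55).
Smallest nonnegative: n = 481 mod 55 = 41.

41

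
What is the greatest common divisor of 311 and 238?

gcd(311, 238):
  311 = 1·238 + 73
  238 = 3·73 + 19
  73 = 3·19 + 16
  19 = 1·16 + 3
  16 = 5·3 + 1
  3 = 3·1
so gcd(311, 238) = 1.

1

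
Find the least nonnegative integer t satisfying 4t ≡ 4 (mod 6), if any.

1

gcd(6, 4):
  6 = 1×4 + 2
  4 = 2×2
so gcd(6, 4) = 2.
2 divides 4, so solutions exist.
Back-substitute for Bézout coefficients:
  2 = 6 - 1×4
  ... = 4×(-1) + 6×(1)
So 4×(-1) ≡ 2 (mod 6); multiply by 2: t ≡ -2 (mod 3).
Smallest nonnegative: t = -2 mod 3 = 1.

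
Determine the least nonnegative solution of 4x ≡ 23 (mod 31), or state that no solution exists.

gcd(31, 4) = 1.
1 divides 23, so solutions exist.
By Bézout, 4·(8) + 31·(-1) = 1.
So 4·(8) ≡ 1 (mod 31); multiply by 23: x ≡ 184 (mod 31).
Smallest nonnegative: x = 184 mod 31 = 29.

29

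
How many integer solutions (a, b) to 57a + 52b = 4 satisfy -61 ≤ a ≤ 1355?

gcd(57, 52) = 1.
By Bézout, 57·(21) + 52·(-23) = 1.
Particular solution: (32, -35).
General solution: a = 32 + 52t, b = -35 - 57t for integer t.
-61 ≤ 32 + 52t ≤ 1355 gives t ∈ [-1, 25], which is 27 values.

27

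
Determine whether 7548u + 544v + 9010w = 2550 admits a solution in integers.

yes

gcd(7548, 544):
  7548 = 13×544 + 476
  544 = 1×476 + 68
  476 = 7×68
so gcd(7548, 544) = 68.
gcd(68, 9010) = 34.
34 divides 2550, so integer solutions exist.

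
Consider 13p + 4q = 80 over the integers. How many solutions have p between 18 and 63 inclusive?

11

gcd(13, 4) = 1  (13 = 3*4 + 1, 4 = 4*1).
Back-substituting, 13*(1) + 4*(-3) = 1.
Scale by 80: particular solution (80, -240); reduce p mod 4: (0, 20).
General solution: p = 0 + 4t, q = 20 - 13t for integer t.
18 ≤ 0 + 4t ≤ 63 gives t ∈ [5, 15], which is 11 values.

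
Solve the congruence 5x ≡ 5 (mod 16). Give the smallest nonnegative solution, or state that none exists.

1

gcd(16, 5) = 1.
1 divides 5, so solutions exist.
By Bézout, 5·(-3) + 16·(1) = 1.
So 5·(-3) ≡ 1 (mod 16); multiply by 5: x ≡ -15 (mod 16).
Smallest nonnegative: x = -15 mod 16 = 1.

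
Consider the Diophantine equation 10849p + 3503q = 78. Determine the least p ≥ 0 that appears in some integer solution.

gcd(10849, 3503) = 1  (10849 = 3*3503 + 340, 3503 = 10*340 + 103, 340 = 3*103 + 31, 103 = 3*31 + 10, 31 = 3*10 + 1, 10 = 10*1).
1 divides 78, so solutions exist.
Back-substituting, 10849*(340) + 3503*(-1053) = 1.
Scale by 78/1 = 78: (p₀, q₀) = (26520, -82134).
General solution: p = 26520 + 3503t, q = -82134 - 10849t for integer t.
p ≥ 0: smallest is 26520 mod 3503 = 1999 (at t = -7), with q = -6191.

1999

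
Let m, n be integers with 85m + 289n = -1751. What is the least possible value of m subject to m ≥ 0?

10

gcd(289, 85) = 17  (289 = 3·85 + 34, 85 = 2·34 + 17, 34 = 2·17).
17 divides -1751, so solutions exist.
Back-substituting, 85·(7) + 289·(-2) = 17.
Scale by -1751/17 = -103: (m₀, n₀) = (-721, 206).
General solution: m = -721 + 17t, n = 206 - 5t for integer t.
m ≥ 0: smallest is -721 mod 17 = 10 (at t = 43), with n = -9.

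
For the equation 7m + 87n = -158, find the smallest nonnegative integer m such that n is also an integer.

gcd(87, 7):
  87 = 12·7 + 3
  7 = 2·3 + 1
  3 = 3·1
so gcd(87, 7) = 1.
1 divides -158, so solutions exist.
Back-substitute for Bézout coefficients:
  1 = 7 - 2·3
  ... = 7·(25) + 87·(-2)
Scale by -158/1 = -158: (m₀, n₀) = (-3950, 316).
General solution: m = -3950 + 87t, n = 316 - 7t for integer t.
m ≥ 0: smallest is -3950 mod 87 = 52 (at t = 46), with n = -6.

52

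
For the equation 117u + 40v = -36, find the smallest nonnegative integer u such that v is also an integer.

12

gcd(117, 40):
  117 = 2*40 + 37
  40 = 1*37 + 3
  37 = 12*3 + 1
  3 = 3*1
so gcd(117, 40) = 1.
1 divides -36, so solutions exist.
Back-substitute for Bézout coefficients:
  1 = 37 - 12*3
  ... = 117*(13) + 40*(-38)
Scale by -36/1 = -36: (u₀, v₀) = (-468, 1368).
General solution: u = -468 + 40t, v = 1368 - 117t for integer t.
u ≥ 0: smallest is -468 mod 40 = 12 (at t = 12), with v = -36.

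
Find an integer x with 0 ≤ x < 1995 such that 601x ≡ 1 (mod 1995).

1756

gcd(1995, 601) = 1.
By Bézout, 601·(-239) + 1995·(72) = 1.
So 601·-239 ≡ 1 (mod 1995), and -239 mod 1995 = 1756.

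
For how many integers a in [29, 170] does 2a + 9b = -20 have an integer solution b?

gcd(9, 2) = 1.
By Bézout, 2·(-4) + 9·(1) = 1.
Particular solution: (8, -4).
General solution: a = 8 + 9t, b = -4 - 2t for integer t.
29 ≤ 8 + 9t ≤ 170 gives t ∈ [3, 18], which is 16 values.

16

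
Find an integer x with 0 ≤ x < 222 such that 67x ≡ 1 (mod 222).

gcd(222, 67) = 1.
By Bézout, 67·(-53) + 222·(16) = 1.
So 67·-53 ≡ 1 (mod 222), and -53 mod 222 = 169.

169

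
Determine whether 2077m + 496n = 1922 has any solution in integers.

yes

gcd(2077, 496) = 31  (2077 = 4·496 + 93, 496 = 5·93 + 31, 93 = 3·31).
31 divides 1922, so integer solutions exist.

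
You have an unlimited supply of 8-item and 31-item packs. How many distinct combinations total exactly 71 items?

Need nonnegative integers with 8j + 31k = 71.
gcd(8, 31) = 1, and 8·(4) + 31·(-1) = 1.
So (j₀, k₀) = (284, -71); general j = 284 + 31t, k = -71 - 8t.
j ≥ 0 ⇒ t ≥ -9; k ≥ 0 ⇒ t ≤ -9. That's 1 value of t.

1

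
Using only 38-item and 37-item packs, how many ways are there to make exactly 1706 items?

2

Need nonnegative integers with 38j + 37k = 1706.
gcd(38, 37) = 1, and 38·(1) + 37·(-1) = 1.
So (j₀, k₀) = (1706, -1706); general j = 1706 + 37t, k = -1706 - 38t.
j ≥ 0 ⇒ t ≥ -46; k ≥ 0 ⇒ t ≤ -45. That's 2 values of t.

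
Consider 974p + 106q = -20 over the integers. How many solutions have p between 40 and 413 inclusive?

gcd(974, 106) = 2  (974 = 9×106 + 20, 106 = 5×20 + 6, 20 = 3×6 + 2, 6 = 3×2).
Back-substituting, 974×(16) + 106×(-147) = 2.
Scale by -10: particular solution (-160, 1470); reduce p mod 53: (52, -478).
General solution: p = 52 + 53t, q = -478 - 487t for integer t.
40 ≤ 52 + 53t ≤ 413 gives t ∈ [0, 6], which is 7 values.

7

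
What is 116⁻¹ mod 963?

gcd(963, 116):
  963 = 8·116 + 35
  116 = 3·35 + 11
  35 = 3·11 + 2
  11 = 5·2 + 1
  2 = 2·1
so gcd(963, 116) = 1.
Back-substitute for Bézout coefficients:
  1 = 11 - 5·2
  ... = 116·(440) + 963·(-53)
So 116·440 ≡ 1 (mod 963), and 440 mod 963 = 440.

440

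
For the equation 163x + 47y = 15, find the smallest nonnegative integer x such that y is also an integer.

37

gcd(163, 47) = 1.
1 divides 15, so solutions exist.
By Bézout, 163×(15) + 47×(-52) = 1.
Scale by 15/1 = 15: (x₀, y₀) = (225, -780).
General solution: x = 225 + 47t, y = -780 - 163t for integer t.
x ≥ 0: smallest is 225 mod 47 = 37 (at t = -4), with y = -128.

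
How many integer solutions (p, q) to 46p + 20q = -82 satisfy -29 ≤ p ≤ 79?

11

gcd(46, 20) = 2.
By Bézout, 46×(-3) + 20×(7) = 2.
Particular solution: (3, -11).
General solution: p = 3 + 10t, q = -11 - 23t for integer t.
-29 ≤ 3 + 10t ≤ 79 gives t ∈ [-3, 7], which is 11 values.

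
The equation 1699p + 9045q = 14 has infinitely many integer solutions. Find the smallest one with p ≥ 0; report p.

3881

gcd(9045, 1699):
  9045 = 5·1699 + 550
  1699 = 3·550 + 49
  550 = 11·49 + 11
  49 = 4·11 + 5
  11 = 2·5 + 1
  5 = 5·1
so gcd(9045, 1699) = 1.
1 divides 14, so solutions exist.
Back-substitute for Bézout coefficients:
  1 = 11 - 2·5
  ... = 1699·(-1661) + 9045·(312)
Scale by 14/1 = 14: (p₀, q₀) = (-23254, 4368).
General solution: p = -23254 + 9045t, q = 4368 - 1699t for integer t.
p ≥ 0: smallest is -23254 mod 9045 = 3881 (at t = 3), with q = -729.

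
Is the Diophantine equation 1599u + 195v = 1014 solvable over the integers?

gcd(1599, 195) = 39.
39 divides 1014, so integer solutions exist.

yes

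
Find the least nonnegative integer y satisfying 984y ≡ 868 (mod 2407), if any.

gcd(2407, 984) = 1.
1 divides 868, so solutions exist.
By Bézout, 984×(159) + 2407×(-65) = 1.
So 984×(159) ≡ 1 (mod 2407); multiply by 868: y ≡ 138012 (mod 2407).
Smallest nonnegative: y = 138012 mod 2407 = 813.

813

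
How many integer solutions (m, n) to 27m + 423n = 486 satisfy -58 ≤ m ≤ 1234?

27

gcd(423, 27):
  423 = 15*27 + 18
  27 = 1*18 + 9
  18 = 2*9
so gcd(423, 27) = 9.
Back-substitute for Bézout coefficients:
  9 = 27 - 1*18
  ... = 27*(16) + 423*(-1)
Scale by 54: particular solution (864, -54); reduce m mod 47: (18, 0).
General solution: m = 18 + 47t, n = 0 - 3t for integer t.
-58 ≤ 18 + 47t ≤ 1234 gives t ∈ [-1, 25], which is 27 values.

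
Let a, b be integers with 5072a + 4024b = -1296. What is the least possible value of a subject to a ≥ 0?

41

gcd(5072, 4024):
  5072 = 1·4024 + 1048
  4024 = 3·1048 + 880
  1048 = 1·880 + 168
  880 = 5·168 + 40
  168 = 4·40 + 8
  40 = 5·8
so gcd(5072, 4024) = 8.
8 divides -1296, so solutions exist.
Back-substitute for Bézout coefficients:
  8 = 168 - 4·40
  ... = 5072·(96) + 4024·(-121)
Scale by -1296/8 = -162: (a₀, b₀) = (-15552, 19602).
General solution: a = -15552 + 503t, b = 19602 - 634t for integer t.
a ≥ 0: smallest is -15552 mod 503 = 41 (at t = 31), with b = -52.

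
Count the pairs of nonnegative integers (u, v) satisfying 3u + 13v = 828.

22

gcd(13, 3) = 1  (13 = 4*3 + 1, 3 = 3*1).
Back-substituting, 3*(-4) + 13*(1) = 1.
Scale by 828: one solution is (-3312, 828). Reduce u mod 13: (3, 63).
General: u = 3 + 13t, v = 63 - 3t.
u ≥ 0 ⇒ t ≥ 0; v ≥ 0 ⇒ t ≤ 21. So t ∈ [0, 21]: 22 solutions.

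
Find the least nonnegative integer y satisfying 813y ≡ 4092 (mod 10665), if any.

779

gcd(10665, 813):
  10665 = 13*813 + 96
  813 = 8*96 + 45
  96 = 2*45 + 6
  45 = 7*6 + 3
  6 = 2*3
so gcd(10665, 813) = 3.
3 divides 4092, so solutions exist.
Back-substitute for Bézout coefficients:
  3 = 45 - 7*6
  ... = 813*(1666) + 10665*(-127)
So 813*(1666) ≡ 3 (mod 10665); multiply by 1364: y ≡ 2272424 (mod 3555).
Smallest nonnegative: y = 2272424 mod 3555 = 779.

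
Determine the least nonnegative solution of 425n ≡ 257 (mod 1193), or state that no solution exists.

gcd(1193, 425) = 1  (1193 = 2×425 + 343, 425 = 1×343 + 82, 343 = 4×82 + 15, 82 = 5×15 + 7, 15 = 2×7 + 1, 7 = 7×1).
1 divides 257, so solutions exist.
Back-substituting, 425×(-160) + 1193×(57) = 1.
So 425×(-160) ≡ 1 (mod 1193); multiply by 257: n ≡ -41120 (mod 1193).
Smallest nonnegative: n = -41120 mod 1193 = 635.

635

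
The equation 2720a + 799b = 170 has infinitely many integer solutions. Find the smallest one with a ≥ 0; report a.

gcd(2720, 799):
  2720 = 3*799 + 323
  799 = 2*323 + 153
  323 = 2*153 + 17
  153 = 9*17
so gcd(2720, 799) = 17.
17 divides 170, so solutions exist.
Back-substitute for Bézout coefficients:
  17 = 323 - 2*153
  ... = 2720*(5) + 799*(-17)
Scale by 170/17 = 10: (a₀, b₀) = (50, -170).
General solution: a = 50 + 47t, b = -170 - 160t for integer t.
a ≥ 0: smallest is 50 mod 47 = 3 (at t = -1), with b = -10.

3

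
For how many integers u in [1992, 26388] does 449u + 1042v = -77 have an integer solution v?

23

gcd(1042, 449):
  1042 = 2×449 + 144
  449 = 3×144 + 17
  144 = 8×17 + 8
  17 = 2×8 + 1
  8 = 8×1
so gcd(1042, 449) = 1.
Back-substitute for Bézout coefficients:
  1 = 17 - 2×8
  ... = 449×(123) + 1042×(-53)
Scale by -77: particular solution (-9471, 4081); reduce u mod 1042: (949, -409).
General solution: u = 949 + 1042t, v = -409 - 449t for integer t.
1992 ≤ 949 + 1042t ≤ 26388 gives t ∈ [2, 24], which is 23 values.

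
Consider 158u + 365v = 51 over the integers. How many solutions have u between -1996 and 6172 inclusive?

gcd(365, 158) = 1  (365 = 2×158 + 49, 158 = 3×49 + 11, 49 = 4×11 + 5, 11 = 2×5 + 1, 5 = 5×1).
Back-substituting, 158×(67) + 365×(-29) = 1.
Scale by 51: particular solution (3417, -1479); reduce u mod 365: (132, -57).
General solution: u = 132 + 365t, v = -57 - 158t for integer t.
-1996 ≤ 132 + 365t ≤ 6172 gives t ∈ [-5, 16], which is 22 values.

22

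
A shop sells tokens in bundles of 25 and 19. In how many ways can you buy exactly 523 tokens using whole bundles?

Need nonnegative integers with 25j + 19k = 523.
gcd(25, 19) = 1, and 25·(-3) + 19·(4) = 1.
So (j₀, k₀) = (-1569, 2092); general j = -1569 + 19t, k = 2092 - 25t.
j ≥ 0 ⇒ t ≥ 83; k ≥ 0 ⇒ t ≤ 83. That's 1 value of t.

1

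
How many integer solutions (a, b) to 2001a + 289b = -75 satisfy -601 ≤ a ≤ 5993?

22

gcd(2001, 289):
  2001 = 6·289 + 267
  289 = 1·267 + 22
  267 = 12·22 + 3
  22 = 7·3 + 1
  3 = 3·1
so gcd(2001, 289) = 1.
Back-substitute for Bézout coefficients:
  1 = 22 - 7·3
  ... = 2001·(-92) + 289·(637)
Scale by -75: particular solution (6900, -47775); reduce a mod 289: (253, -1752).
General solution: a = 253 + 289t, b = -1752 - 2001t for integer t.
-601 ≤ 253 + 289t ≤ 5993 gives t ∈ [-2, 19], which is 22 values.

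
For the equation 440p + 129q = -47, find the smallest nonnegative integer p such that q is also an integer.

77

gcd(440, 129) = 1  (440 = 3×129 + 53, 129 = 2×53 + 23, 53 = 2×23 + 7, 23 = 3×7 + 2, 7 = 3×2 + 1, 2 = 2×1).
1 divides -47, so solutions exist.
Back-substituting, 440×(56) + 129×(-191) = 1.
Scale by -47/1 = -47: (p₀, q₀) = (-2632, 8977).
General solution: p = -2632 + 129t, q = 8977 - 440t for integer t.
p ≥ 0: smallest is -2632 mod 129 = 77 (at t = 21), with q = -263.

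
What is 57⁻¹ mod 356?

gcd(356, 57) = 1.
By Bézout, 57×(25) + 356×(-4) = 1.
So 57×25 ≡ 1 (mod 356), and 25 mod 356 = 25.

25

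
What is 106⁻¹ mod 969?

gcd(969, 106) = 1.
By Bézout, 106×(64) + 969×(-7) = 1.
So 106×64 ≡ 1 (mod 969), and 64 mod 969 = 64.

64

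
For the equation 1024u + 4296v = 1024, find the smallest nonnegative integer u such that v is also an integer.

gcd(4296, 1024) = 8.
8 divides 1024, so solutions exist.
By Bézout, 1024×(-172) + 4296×(41) = 8.
Scale by 1024/8 = 128: (u₀, v₀) = (-22016, 5248).
General solution: u = -22016 + 537t, v = 5248 - 128t for integer t.
u ≥ 0: smallest is -22016 mod 537 = 1 (at t = 41), with v = 0.

1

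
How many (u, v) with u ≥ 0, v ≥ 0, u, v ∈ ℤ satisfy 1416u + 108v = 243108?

gcd(1416, 108) = 12  (1416 = 13×108 + 12, 108 = 9×12).
Back-substituting, 1416×(1) + 108×(-13) = 12.
Scale by 20259: one solution is (20259, -263367). Reduce u mod 9: (0, 2251).
General: u = 0 + 9t, v = 2251 - 118t.
u ≥ 0 ⇒ t ≥ 0; v ≥ 0 ⇒ t ≤ 19. So t ∈ [0, 19]: 20 solutions.

20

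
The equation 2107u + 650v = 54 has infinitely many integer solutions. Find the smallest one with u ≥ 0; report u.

522

gcd(2107, 650) = 1.
1 divides 54, so solutions exist.
By Bézout, 2107·(-207) + 650·(671) = 1.
Scale by 54/1 = 54: (u₀, v₀) = (-11178, 36234).
General solution: u = -11178 + 650t, v = 36234 - 2107t for integer t.
u ≥ 0: smallest is -11178 mod 650 = 522 (at t = 18), with v = -1692.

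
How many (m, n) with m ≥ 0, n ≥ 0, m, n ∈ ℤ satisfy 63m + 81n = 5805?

10

gcd(81, 63) = 9.
By Bézout, 63×(4) + 81×(-3) = 9.
One solution: (6, 67).
General: m = 6 + 9t, n = 67 - 7t.
m ≥ 0 ⇒ t ≥ 0; n ≥ 0 ⇒ t ≤ 9. So t ∈ [0, 9]: 10 solutions.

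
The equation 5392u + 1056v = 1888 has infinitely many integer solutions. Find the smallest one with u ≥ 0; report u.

gcd(5392, 1056):
  5392 = 5·1056 + 112
  1056 = 9·112 + 48
  112 = 2·48 + 16
  48 = 3·16
so gcd(5392, 1056) = 16.
16 divides 1888, so solutions exist.
Back-substitute for Bézout coefficients:
  16 = 112 - 2·48
  ... = 5392·(19) + 1056·(-97)
Scale by 1888/16 = 118: (u₀, v₀) = (2242, -11446).
General solution: u = 2242 + 66t, v = -11446 - 337t for integer t.
u ≥ 0: smallest is 2242 mod 66 = 64 (at t = -33), with v = -325.

64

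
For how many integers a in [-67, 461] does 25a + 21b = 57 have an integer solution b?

25

gcd(25, 21):
  25 = 1·21 + 4
  21 = 5·4 + 1
  4 = 4·1
so gcd(25, 21) = 1.
Back-substitute for Bézout coefficients:
  1 = 21 - 5·4
  ... = 25·(-5) + 21·(6)
Scale by 57: particular solution (-285, 342); reduce a mod 21: (9, -8).
General solution: a = 9 + 21t, b = -8 - 25t for integer t.
-67 ≤ 9 + 21t ≤ 461 gives t ∈ [-3, 21], which is 25 values.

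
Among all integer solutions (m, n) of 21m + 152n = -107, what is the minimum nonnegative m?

gcd(152, 21):
  152 = 7*21 + 5
  21 = 4*5 + 1
  5 = 5*1
so gcd(152, 21) = 1.
1 divides -107, so solutions exist.
Back-substitute for Bézout coefficients:
  1 = 21 - 4*5
  ... = 21*(29) + 152*(-4)
Scale by -107/1 = -107: (m₀, n₀) = (-3103, 428).
General solution: m = -3103 + 152t, n = 428 - 21t for integer t.
m ≥ 0: smallest is -3103 mod 152 = 89 (at t = 21), with n = -13.

89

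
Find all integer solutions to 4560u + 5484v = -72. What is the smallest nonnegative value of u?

gcd(5484, 4560) = 12.
12 divides -72, so solutions exist.
By Bézout, 4560*(-184) + 5484*(153) = 12.
Scale by -72/12 = -6: (u₀, v₀) = (1104, -918).
General solution: u = 1104 + 457t, v = -918 - 380t for integer t.
u ≥ 0: smallest is 1104 mod 457 = 190 (at t = -2), with v = -158.

190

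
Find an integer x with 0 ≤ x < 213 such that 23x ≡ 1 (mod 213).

gcd(213, 23):
  213 = 9·23 + 6
  23 = 3·6 + 5
  6 = 1·5 + 1
  5 = 5·1
so gcd(213, 23) = 1.
Back-substitute for Bézout coefficients:
  1 = 6 - 1·5
  ... = 23·(-37) + 213·(4)
So 23·-37 ≡ 1 (mod 213), and -37 mod 213 = 176.

176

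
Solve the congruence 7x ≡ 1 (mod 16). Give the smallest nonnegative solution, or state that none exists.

7

gcd(16, 7):
  16 = 2·7 + 2
  7 = 3·2 + 1
  2 = 2·1
so gcd(16, 7) = 1.
1 divides 1, so solutions exist.
Back-substitute for Bézout coefficients:
  1 = 7 - 3·2
  ... = 7·(7) + 16·(-3)
So 7·(7) ≡ 1 (mod 16); multiply by 1: x ≡ 7 (mod 16).
Smallest nonnegative: x = 7 mod 16 = 7.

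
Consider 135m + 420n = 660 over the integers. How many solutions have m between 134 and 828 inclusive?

gcd(420, 135) = 15.
By Bézout, 135*(-3) + 420*(1) = 15.
Particular solution: (8, -1).
General solution: m = 8 + 28t, n = -1 - 9t for integer t.
134 ≤ 8 + 28t ≤ 828 gives t ∈ [5, 29], which is 25 values.

25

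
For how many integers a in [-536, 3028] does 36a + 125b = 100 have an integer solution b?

gcd(125, 36) = 1.
By Bézout, 36*(-59) + 125*(17) = 1.
Particular solution: (100, -28).
General solution: a = 100 + 125t, b = -28 - 36t for integer t.
-536 ≤ 100 + 125t ≤ 3028 gives t ∈ [-5, 23], which is 29 values.

29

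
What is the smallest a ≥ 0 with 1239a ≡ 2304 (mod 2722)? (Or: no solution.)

gcd(2722, 1239) = 1  (2722 = 2·1239 + 244, 1239 = 5·244 + 19, 244 = 12·19 + 16, 19 = 1·16 + 3, 16 = 5·3 + 1, 3 = 3·1).
1 divides 2304, so solutions exist.
Back-substituting, 1239·(-859) + 2722·(391) = 1.
So 1239·(-859) ≡ 1 (mod 2722); multiply by 2304: a ≡ -1979136 (mod 2722).
Smallest nonnegative: a = -1979136 mod 2722 = 2480.

2480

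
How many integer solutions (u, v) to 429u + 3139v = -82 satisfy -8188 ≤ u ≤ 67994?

24

gcd(3139, 429) = 1.
By Bézout, 429×(300) + 3139×(-41) = 1.
Particular solution: (512, -70).
General solution: u = 512 + 3139t, v = -70 - 429t for integer t.
-8188 ≤ 512 + 3139t ≤ 67994 gives t ∈ [-2, 21], which is 24 values.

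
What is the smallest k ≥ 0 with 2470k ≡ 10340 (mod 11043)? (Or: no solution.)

5861

gcd(11043, 2470):
  11043 = 4×2470 + 1163
  2470 = 2×1163 + 144
  1163 = 8×144 + 11
  144 = 13×11 + 1
  11 = 11×1
so gcd(11043, 2470) = 1.
1 divides 10340, so solutions exist.
Back-substitute for Bézout coefficients:
  1 = 144 - 13×11
  ... = 2470×(997) + 11043×(-223)
So 2470×(997) ≡ 1 (mod 11043); multiply by 10340: k ≡ 10308980 (mod 11043).
Smallest nonnegative: k = 10308980 mod 11043 = 5861.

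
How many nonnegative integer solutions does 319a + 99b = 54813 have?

19

gcd(319, 99) = 11.
By Bézout, 319*(-4) + 99*(13) = 11.
One solution: (3, 544).
General: a = 3 + 9t, b = 544 - 29t.
a ≥ 0 ⇒ t ≥ 0; b ≥ 0 ⇒ t ≤ 18. So t ∈ [0, 18]: 19 solutions.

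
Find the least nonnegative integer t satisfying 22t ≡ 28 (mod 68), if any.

26

gcd(68, 22) = 2.
2 divides 28, so solutions exist.
By Bézout, 22*(-3) + 68*(1) = 2.
So 22*(-3) ≡ 2 (mod 68); multiply by 14: t ≡ -42 (mod 34).
Smallest nonnegative: t = -42 mod 34 = 26.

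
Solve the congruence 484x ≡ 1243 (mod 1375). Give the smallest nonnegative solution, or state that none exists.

102

gcd(1375, 484) = 11.
11 divides 1243, so solutions exist.
By Bézout, 484*(54) + 1375*(-19) = 11.
So 484*(54) ≡ 11 (mod 1375); multiply by 113: x ≡ 6102 (mod 125).
Smallest nonnegative: x = 6102 mod 125 = 102.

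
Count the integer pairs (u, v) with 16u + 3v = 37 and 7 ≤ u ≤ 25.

gcd(16, 3):
  16 = 5*3 + 1
  3 = 3*1
so gcd(16, 3) = 1.
Back-substitute for Bézout coefficients:
  1 = 16 - 5*3
  ... = 16*(1) + 3*(-5)
Scale by 37: particular solution (37, -185); reduce u mod 3: (1, 7).
General solution: u = 1 + 3t, v = 7 - 16t for integer t.
7 ≤ 1 + 3t ≤ 25 gives t ∈ [2, 8], which is 7 values.

7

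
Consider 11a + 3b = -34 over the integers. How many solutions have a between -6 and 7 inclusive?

gcd(11, 3) = 1  (11 = 3*3 + 2, 3 = 1*2 + 1, 2 = 2*1).
Back-substituting, 11*(-1) + 3*(4) = 1.
Scale by -34: particular solution (34, -136); reduce a mod 3: (1, -15).
General solution: a = 1 + 3t, b = -15 - 11t for integer t.
-6 ≤ 1 + 3t ≤ 7 gives t ∈ [-2, 2], which is 5 values.

5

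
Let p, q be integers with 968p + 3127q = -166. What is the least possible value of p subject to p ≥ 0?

2358

gcd(3127, 968) = 1  (3127 = 3×968 + 223, 968 = 4×223 + 76, 223 = 2×76 + 71, 76 = 1×71 + 5, 71 = 14×5 + 1, 5 = 5×1).
1 divides -166, so solutions exist.
Back-substituting, 968×(-617) + 3127×(191) = 1.
Scale by -166/1 = -166: (p₀, q₀) = (102422, -31706).
General solution: p = 102422 + 3127t, q = -31706 - 968t for integer t.
p ≥ 0: smallest is 102422 mod 3127 = 2358 (at t = -32), with q = -730.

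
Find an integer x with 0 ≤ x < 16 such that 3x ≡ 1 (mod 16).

11

gcd(16, 3) = 1  (16 = 5*3 + 1, 3 = 3*1).
Back-substituting, 3*(-5) + 16*(1) = 1.
So 3*-5 ≡ 1 (mod 16), and -5 mod 16 = 11.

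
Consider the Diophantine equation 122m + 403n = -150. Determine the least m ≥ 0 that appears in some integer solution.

gcd(403, 122):
  403 = 3*122 + 37
  122 = 3*37 + 11
  37 = 3*11 + 4
  11 = 2*4 + 3
  4 = 1*3 + 1
  3 = 3*1
so gcd(403, 122) = 1.
1 divides -150, so solutions exist.
Back-substitute for Bézout coefficients:
  1 = 4 - 1*3
  ... = 122*(-109) + 403*(33)
Scale by -150/1 = -150: (m₀, n₀) = (16350, -4950).
General solution: m = 16350 + 403t, n = -4950 - 122t for integer t.
m ≥ 0: smallest is 16350 mod 403 = 230 (at t = -40), with n = -70.

230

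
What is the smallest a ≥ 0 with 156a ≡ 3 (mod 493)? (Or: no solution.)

256

gcd(493, 156):
  493 = 3×156 + 25
  156 = 6×25 + 6
  25 = 4×6 + 1
  6 = 6×1
so gcd(493, 156) = 1.
1 divides 3, so solutions exist.
Back-substitute for Bézout coefficients:
  1 = 25 - 4×6
  ... = 156×(-79) + 493×(25)
So 156×(-79) ≡ 1 (mod 493); multiply by 3: a ≡ -237 (mod 493).
Smallest nonnegative: a = -237 mod 493 = 256.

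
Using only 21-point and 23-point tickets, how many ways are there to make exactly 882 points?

Need nonnegative integers with 21j + 23k = 882.
gcd(21, 23) = 1, and 21·(11) + 23·(-10) = 1.
So (j₀, k₀) = (9702, -8820); general j = 9702 + 23t, k = -8820 - 21t.
j ≥ 0 ⇒ t ≥ -421; k ≥ 0 ⇒ t ≤ -420. That's 2 values of t.

2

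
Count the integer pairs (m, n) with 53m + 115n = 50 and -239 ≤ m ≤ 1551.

gcd(115, 53) = 1.
By Bézout, 53×(-13) + 115×(6) = 1.
Particular solution: (40, -18).
General solution: m = 40 + 115t, n = -18 - 53t for integer t.
-239 ≤ 40 + 115t ≤ 1551 gives t ∈ [-2, 13], which is 16 values.

16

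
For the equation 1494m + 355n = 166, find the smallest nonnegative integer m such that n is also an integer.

gcd(1494, 355) = 1.
1 divides 166, so solutions exist.
By Bézout, 1494*(24) + 355*(-101) = 1.
Scale by 166/1 = 166: (m₀, n₀) = (3984, -16766).
General solution: m = 3984 + 355t, n = -16766 - 1494t for integer t.
m ≥ 0: smallest is 3984 mod 355 = 79 (at t = -11), with n = -332.

79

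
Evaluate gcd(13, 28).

1

gcd(28, 13):
  28 = 2*13 + 2
  13 = 6*2 + 1
  2 = 2*1
so gcd(28, 13) = 1.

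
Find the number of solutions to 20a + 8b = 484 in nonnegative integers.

12

gcd(20, 8):
  20 = 2·8 + 4
  8 = 2·4
so gcd(20, 8) = 4.
Back-substitute for Bézout coefficients:
  4 = 20 - 2·8
  ... = 20·(1) + 8·(-2)
Scale by 121: one solution is (121, -242). Reduce a mod 2: (1, 58).
General: a = 1 + 2t, b = 58 - 5t.
a ≥ 0 ⇒ t ≥ 0; b ≥ 0 ⇒ t ≤ 11. So t ∈ [0, 11]: 12 solutions.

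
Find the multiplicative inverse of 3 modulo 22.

15

gcd(22, 3) = 1  (22 = 7×3 + 1, 3 = 3×1).
Back-substituting, 3×(-7) + 22×(1) = 1.
So 3×-7 ≡ 1 (mod 22), and -7 mod 22 = 15.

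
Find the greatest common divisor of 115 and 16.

gcd(115, 16) = 1  (115 = 7×16 + 3, 16 = 5×3 + 1, 3 = 3×1).

1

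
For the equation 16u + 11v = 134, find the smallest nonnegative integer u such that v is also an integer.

gcd(16, 11):
  16 = 1*11 + 5
  11 = 2*5 + 1
  5 = 5*1
so gcd(16, 11) = 1.
1 divides 134, so solutions exist.
Back-substitute for Bézout coefficients:
  1 = 11 - 2*5
  ... = 16*(-2) + 11*(3)
Scale by 134/1 = 134: (u₀, v₀) = (-268, 402).
General solution: u = -268 + 11t, v = 402 - 16t for integer t.
u ≥ 0: smallest is -268 mod 11 = 7 (at t = 25), with v = 2.

7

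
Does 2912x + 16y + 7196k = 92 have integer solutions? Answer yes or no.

gcd(2912, 16):
  2912 = 182·16
so gcd(2912, 16) = 16.
gcd(16, 7196) = 4.
4 divides 92, so integer solutions exist.

yes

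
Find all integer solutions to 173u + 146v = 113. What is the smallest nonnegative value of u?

gcd(173, 146) = 1  (173 = 1×146 + 27, 146 = 5×27 + 11, 27 = 2×11 + 5, 11 = 2×5 + 1, 5 = 5×1).
1 divides 113, so solutions exist.
Back-substituting, 173×(-27) + 146×(32) = 1.
Scale by 113/1 = 113: (u₀, v₀) = (-3051, 3616).
General solution: u = -3051 + 146t, v = 3616 - 173t for integer t.
u ≥ 0: smallest is -3051 mod 146 = 15 (at t = 21), with v = -17.

15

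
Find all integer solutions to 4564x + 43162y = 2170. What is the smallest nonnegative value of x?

1977

gcd(43162, 4564) = 14  (43162 = 9*4564 + 2086, 4564 = 2*2086 + 392, 2086 = 5*392 + 126, 392 = 3*126 + 14, 126 = 9*14).
14 divides 2170, so solutions exist.
Back-substituting, 4564*(331) + 43162*(-35) = 14.
Scale by 2170/14 = 155: (x₀, y₀) = (51305, -5425).
General solution: x = 51305 + 3083t, y = -5425 - 326t for integer t.
x ≥ 0: smallest is 51305 mod 3083 = 1977 (at t = -16), with y = -209.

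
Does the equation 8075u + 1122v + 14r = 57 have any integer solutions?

yes

gcd(8075, 1122) = 17  (8075 = 7*1122 + 221, 1122 = 5*221 + 17, 221 = 13*17).
gcd(17, 14) = 1.
1 divides 57, so integer solutions exist.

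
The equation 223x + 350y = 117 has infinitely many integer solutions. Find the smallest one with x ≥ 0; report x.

gcd(350, 223):
  350 = 1*223 + 127
  223 = 1*127 + 96
  127 = 1*96 + 31
  96 = 3*31 + 3
  31 = 10*3 + 1
  3 = 3*1
so gcd(350, 223) = 1.
1 divides 117, so solutions exist.
Back-substitute for Bézout coefficients:
  1 = 31 - 10*3
  ... = 223*(-113) + 350*(72)
Scale by 117/1 = 117: (x₀, y₀) = (-13221, 8424).
General solution: x = -13221 + 350t, y = 8424 - 223t for integer t.
x ≥ 0: smallest is -13221 mod 350 = 79 (at t = 38), with y = -50.

79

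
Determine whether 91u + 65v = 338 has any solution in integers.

yes

gcd(91, 65) = 13.
13 divides 338, so integer solutions exist.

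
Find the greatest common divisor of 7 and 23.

1

gcd(23, 7) = 1  (23 = 3×7 + 2, 7 = 3×2 + 1, 2 = 2×1).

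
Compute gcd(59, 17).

1

gcd(59, 17) = 1  (59 = 3·17 + 8, 17 = 2·8 + 1, 8 = 8·1).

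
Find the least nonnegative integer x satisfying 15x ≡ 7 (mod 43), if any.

32

gcd(43, 15) = 1  (43 = 2×15 + 13, 15 = 1×13 + 2, 13 = 6×2 + 1, 2 = 2×1).
1 divides 7, so solutions exist.
Back-substituting, 15×(-20) + 43×(7) = 1.
So 15×(-20) ≡ 1 (mod 43); multiply by 7: x ≡ -140 (mod 43).
Smallest nonnegative: x = -140 mod 43 = 32.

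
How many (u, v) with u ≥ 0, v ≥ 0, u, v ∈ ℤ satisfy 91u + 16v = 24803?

gcd(91, 16) = 1  (91 = 5×16 + 11, 16 = 1×11 + 5, 11 = 2×5 + 1, 5 = 5×1).
Back-substituting, 91×(3) + 16×(-17) = 1.
Scale by 24803: one solution is (74409, -421651). Reduce u mod 16: (9, 1499).
General: u = 9 + 16t, v = 1499 - 91t.
u ≥ 0 ⇒ t ≥ 0; v ≥ 0 ⇒ t ≤ 16. So t ∈ [0, 16]: 17 solutions.

17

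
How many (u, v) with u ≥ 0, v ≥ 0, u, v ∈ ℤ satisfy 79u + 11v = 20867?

25

gcd(79, 11) = 1  (79 = 7×11 + 2, 11 = 5×2 + 1, 2 = 2×1).
Back-substituting, 79×(-5) + 11×(36) = 1.
Scale by 20867: one solution is (-104335, 751212). Reduce u mod 11: (0, 1897).
General: u = 0 + 11t, v = 1897 - 79t.
u ≥ 0 ⇒ t ≥ 0; v ≥ 0 ⇒ t ≤ 24. So t ∈ [0, 24]: 25 solutions.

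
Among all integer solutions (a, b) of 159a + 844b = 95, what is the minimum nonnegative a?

197

gcd(844, 159) = 1  (844 = 5*159 + 49, 159 = 3*49 + 12, 49 = 4*12 + 1, 12 = 12*1).
1 divides 95, so solutions exist.
Back-substituting, 159*(-69) + 844*(13) = 1.
Scale by 95/1 = 95: (a₀, b₀) = (-6555, 1235).
General solution: a = -6555 + 844t, b = 1235 - 159t for integer t.
a ≥ 0: smallest is -6555 mod 844 = 197 (at t = 8), with b = -37.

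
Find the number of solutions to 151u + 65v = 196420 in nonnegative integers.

20

gcd(151, 65):
  151 = 2×65 + 21
  65 = 3×21 + 2
  21 = 10×2 + 1
  2 = 2×1
so gcd(151, 65) = 1.
Back-substitute for Bézout coefficients:
  1 = 21 - 10×2
  ... = 151×(31) + 65×(-72)
Scale by 196420: one solution is (6089020, -14142240). Reduce u mod 65: (15, 2987).
General: u = 15 + 65t, v = 2987 - 151t.
u ≥ 0 ⇒ t ≥ 0; v ≥ 0 ⇒ t ≤ 19. So t ∈ [0, 19]: 20 solutions.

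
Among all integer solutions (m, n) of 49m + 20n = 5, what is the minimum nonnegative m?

5

gcd(49, 20):
  49 = 2*20 + 9
  20 = 2*9 + 2
  9 = 4*2 + 1
  2 = 2*1
so gcd(49, 20) = 1.
1 divides 5, so solutions exist.
Back-substitute for Bézout coefficients:
  1 = 9 - 4*2
  ... = 49*(9) + 20*(-22)
Scale by 5/1 = 5: (m₀, n₀) = (45, -110).
General solution: m = 45 + 20t, n = -110 - 49t for integer t.
m ≥ 0: smallest is 45 mod 20 = 5 (at t = -2), with n = -12.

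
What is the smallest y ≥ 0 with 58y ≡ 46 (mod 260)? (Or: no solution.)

77

gcd(260, 58) = 2.
2 divides 46, so solutions exist.
By Bézout, 58*(9) + 260*(-2) = 2.
So 58*(9) ≡ 2 (mod 260); multiply by 23: y ≡ 207 (mod 130).
Smallest nonnegative: y = 207 mod 130 = 77.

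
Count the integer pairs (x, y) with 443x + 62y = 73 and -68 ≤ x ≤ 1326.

gcd(443, 62):
  443 = 7·62 + 9
  62 = 6·9 + 8
  9 = 1·8 + 1
  8 = 8·1
so gcd(443, 62) = 1.
Back-substitute for Bézout coefficients:
  1 = 9 - 1·8
  ... = 443·(7) + 62·(-50)
Scale by 73: particular solution (511, -3650); reduce x mod 62: (15, -106).
General solution: x = 15 + 62t, y = -106 - 443t for integer t.
-68 ≤ 15 + 62t ≤ 1326 gives t ∈ [-1, 21], which is 23 values.

23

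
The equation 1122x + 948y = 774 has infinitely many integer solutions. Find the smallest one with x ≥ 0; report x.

gcd(1122, 948) = 6  (1122 = 1*948 + 174, 948 = 5*174 + 78, 174 = 2*78 + 18, 78 = 4*18 + 6, 18 = 3*6).
6 divides 774, so solutions exist.
Back-substituting, 1122*(-49) + 948*(58) = 6.
Scale by 774/6 = 129: (x₀, y₀) = (-6321, 7482).
General solution: x = -6321 + 158t, y = 7482 - 187t for integer t.
x ≥ 0: smallest is -6321 mod 158 = 157 (at t = 41), with y = -185.

157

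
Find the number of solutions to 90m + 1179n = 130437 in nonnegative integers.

gcd(1179, 90) = 9  (1179 = 13×90 + 9, 90 = 10×9).
Back-substituting, 90×(-13) + 1179×(1) = 9.
Scale by 14493: one solution is (-188409, 14493). Reduce m mod 131: (100, 103).
General: m = 100 + 131t, n = 103 - 10t.
m ≥ 0 ⇒ t ≥ 0; n ≥ 0 ⇒ t ≤ 10. So t ∈ [0, 10]: 11 solutions.

11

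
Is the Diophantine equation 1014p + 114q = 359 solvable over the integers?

gcd(1014, 114):
  1014 = 8*114 + 102
  114 = 1*102 + 12
  102 = 8*12 + 6
  12 = 2*6
so gcd(1014, 114) = 6.
6 does not divide 359 (remainder 5), so no integer solutions.

no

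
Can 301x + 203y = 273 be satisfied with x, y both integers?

gcd(301, 203) = 7  (301 = 1*203 + 98, 203 = 2*98 + 7, 98 = 14*7).
7 divides 273, so integer solutions exist.

yes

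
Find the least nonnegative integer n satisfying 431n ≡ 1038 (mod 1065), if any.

378

gcd(1065, 431) = 1.
1 divides 1038, so solutions exist.
By Bézout, 431*(341) + 1065*(-138) = 1.
So 431*(341) ≡ 1 (mod 1065); multiply by 1038: n ≡ 353958 (mod 1065).
Smallest nonnegative: n = 353958 mod 1065 = 378.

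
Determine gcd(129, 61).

gcd(129, 61) = 1  (129 = 2*61 + 7, 61 = 8*7 + 5, 7 = 1*5 + 2, 5 = 2*2 + 1, 2 = 2*1).

1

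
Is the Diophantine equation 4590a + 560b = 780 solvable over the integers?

gcd(4590, 560):
  4590 = 8*560 + 110
  560 = 5*110 + 10
  110 = 11*10
so gcd(4590, 560) = 10.
10 divides 780, so integer solutions exist.

yes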